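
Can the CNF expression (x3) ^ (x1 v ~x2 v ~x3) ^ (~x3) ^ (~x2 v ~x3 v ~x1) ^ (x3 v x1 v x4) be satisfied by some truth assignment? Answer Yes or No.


Check all 16 possible truth assignments.
Number of satisfying assignments found: 0.
The formula is unsatisfiable.

No


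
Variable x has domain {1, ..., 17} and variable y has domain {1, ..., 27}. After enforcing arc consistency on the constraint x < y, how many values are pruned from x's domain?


For the constraint x < y, x needs a supporting value in y's domain.
x can be at most 26 (one less than y's maximum).
Valid x values from domain: 17 out of 17.
Pruned = 17 - 17 = 0.

0


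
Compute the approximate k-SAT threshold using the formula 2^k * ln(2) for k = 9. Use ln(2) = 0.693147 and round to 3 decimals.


Using the asymptotic formula: threshold ~ 2^k * ln(2).
2^9 = 512.
512 * 0.693147 = 354.891.

354.891


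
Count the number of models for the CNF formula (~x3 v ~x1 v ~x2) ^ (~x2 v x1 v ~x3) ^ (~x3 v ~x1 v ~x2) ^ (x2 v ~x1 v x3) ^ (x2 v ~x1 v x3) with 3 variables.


Enumerate all 8 truth assignments over 3 variables.
Test each against every clause.
Satisfying assignments found: 5.

5


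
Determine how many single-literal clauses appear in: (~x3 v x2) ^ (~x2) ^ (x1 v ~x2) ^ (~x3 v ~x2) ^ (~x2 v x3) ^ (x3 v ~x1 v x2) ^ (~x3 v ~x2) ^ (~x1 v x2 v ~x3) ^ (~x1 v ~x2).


A unit clause contains exactly one literal.
Unit clauses found: (~x2).
Count = 1.

1


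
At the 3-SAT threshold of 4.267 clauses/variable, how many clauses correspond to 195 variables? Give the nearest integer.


The 3-SAT phase transition occurs at approximately 4.267 clauses per variable.
m = 4.267 * 195 = 832.065.
Rounded to nearest integer: 832.

832


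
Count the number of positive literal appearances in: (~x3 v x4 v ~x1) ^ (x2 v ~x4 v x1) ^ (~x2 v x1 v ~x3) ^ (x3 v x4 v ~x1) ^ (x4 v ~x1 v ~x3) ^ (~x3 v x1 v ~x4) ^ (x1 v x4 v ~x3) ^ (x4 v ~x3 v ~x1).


Scan each clause for unnegated literals.
Clause 1: 1 positive; Clause 2: 2 positive; Clause 3: 1 positive; Clause 4: 2 positive; Clause 5: 1 positive; Clause 6: 1 positive; Clause 7: 2 positive; Clause 8: 1 positive.
Total positive literal occurrences = 11.

11


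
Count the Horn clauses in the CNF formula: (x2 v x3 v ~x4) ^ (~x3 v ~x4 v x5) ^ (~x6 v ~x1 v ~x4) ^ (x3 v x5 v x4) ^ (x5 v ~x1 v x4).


A Horn clause has at most one positive literal.
Clause 1: 2 positive lit(s) -> not Horn
Clause 2: 1 positive lit(s) -> Horn
Clause 3: 0 positive lit(s) -> Horn
Clause 4: 3 positive lit(s) -> not Horn
Clause 5: 2 positive lit(s) -> not Horn
Total Horn clauses = 2.

2


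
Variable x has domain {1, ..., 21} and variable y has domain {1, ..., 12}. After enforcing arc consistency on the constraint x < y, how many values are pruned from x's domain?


For the constraint x < y, x needs a supporting value in y's domain.
x can be at most 11 (one less than y's maximum).
Valid x values from domain: 11 out of 21.
Pruned = 21 - 11 = 10.

10


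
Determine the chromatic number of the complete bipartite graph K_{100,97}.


K_{100,97} is bipartite by definition: the two parts are independent sets, with every edge crossing between them.
Color all vertices in one part with color 1 and all vertices in the other part with color 2.
Since the graph has at least one edge, one color does not suffice.
Chromatic number = 2.

2


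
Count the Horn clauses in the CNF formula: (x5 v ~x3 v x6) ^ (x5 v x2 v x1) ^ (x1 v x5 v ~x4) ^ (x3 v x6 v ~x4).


A Horn clause has at most one positive literal.
Clause 1: 2 positive lit(s) -> not Horn
Clause 2: 3 positive lit(s) -> not Horn
Clause 3: 2 positive lit(s) -> not Horn
Clause 4: 2 positive lit(s) -> not Horn
Total Horn clauses = 0.

0


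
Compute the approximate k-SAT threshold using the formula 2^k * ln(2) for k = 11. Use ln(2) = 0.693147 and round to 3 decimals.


Using the asymptotic formula: threshold ~ 2^k * ln(2).
2^11 = 2048.
2048 * 0.693147 = 1419.565.

1419.565


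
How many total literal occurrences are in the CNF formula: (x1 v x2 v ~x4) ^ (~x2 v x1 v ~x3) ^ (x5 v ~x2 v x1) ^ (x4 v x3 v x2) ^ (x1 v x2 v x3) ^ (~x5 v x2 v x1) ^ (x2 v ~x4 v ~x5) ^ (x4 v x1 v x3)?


Clause lengths: 3, 3, 3, 3, 3, 3, 3, 3.
Sum = 3 + 3 + 3 + 3 + 3 + 3 + 3 + 3 = 24.

24


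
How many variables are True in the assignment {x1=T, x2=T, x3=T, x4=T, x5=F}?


The weight is the number of variables assigned True.
True variables: x1, x2, x3, x4.
Weight = 4.

4


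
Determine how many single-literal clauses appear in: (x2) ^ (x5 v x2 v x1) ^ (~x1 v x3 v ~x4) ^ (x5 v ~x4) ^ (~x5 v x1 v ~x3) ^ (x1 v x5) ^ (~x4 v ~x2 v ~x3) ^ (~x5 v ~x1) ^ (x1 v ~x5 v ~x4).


A unit clause contains exactly one literal.
Unit clauses found: (x2).
Count = 1.

1


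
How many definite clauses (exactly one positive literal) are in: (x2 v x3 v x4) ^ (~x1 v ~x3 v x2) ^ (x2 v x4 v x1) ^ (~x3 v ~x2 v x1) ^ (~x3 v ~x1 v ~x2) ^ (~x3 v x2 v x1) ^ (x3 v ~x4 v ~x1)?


A definite clause has exactly one positive literal.
Clause 1: 3 positive -> not definite
Clause 2: 1 positive -> definite
Clause 3: 3 positive -> not definite
Clause 4: 1 positive -> definite
Clause 5: 0 positive -> not definite
Clause 6: 2 positive -> not definite
Clause 7: 1 positive -> definite
Definite clause count = 3.

3


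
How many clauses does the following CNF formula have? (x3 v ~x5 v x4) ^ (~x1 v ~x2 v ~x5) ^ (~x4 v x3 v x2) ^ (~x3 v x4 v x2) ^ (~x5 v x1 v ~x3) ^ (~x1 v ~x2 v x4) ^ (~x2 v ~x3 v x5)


Each group enclosed in parentheses joined by ^ is one clause.
Counting the conjuncts: 7 clauses.

7


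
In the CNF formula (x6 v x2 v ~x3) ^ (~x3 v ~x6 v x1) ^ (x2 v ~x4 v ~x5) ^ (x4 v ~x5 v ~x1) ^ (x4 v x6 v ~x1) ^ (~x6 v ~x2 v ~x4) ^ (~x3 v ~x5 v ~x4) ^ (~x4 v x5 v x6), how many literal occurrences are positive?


Scan each clause for unnegated literals.
Clause 1: 2 positive; Clause 2: 1 positive; Clause 3: 1 positive; Clause 4: 1 positive; Clause 5: 2 positive; Clause 6: 0 positive; Clause 7: 0 positive; Clause 8: 2 positive.
Total positive literal occurrences = 9.

9


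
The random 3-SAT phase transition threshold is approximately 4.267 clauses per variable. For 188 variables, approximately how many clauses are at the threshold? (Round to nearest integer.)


The 3-SAT phase transition occurs at approximately 4.267 clauses per variable.
m = 4.267 * 188 = 802.196.
Rounded to nearest integer: 802.

802


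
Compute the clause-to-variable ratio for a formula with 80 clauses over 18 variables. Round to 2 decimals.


Clause-to-variable ratio = clauses / variables.
80 / 18 = 4.44.

4.44


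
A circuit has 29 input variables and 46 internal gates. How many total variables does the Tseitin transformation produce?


The Tseitin transformation introduces one auxiliary variable per gate.
Total variables = inputs + gates = 29 + 46 = 75.

75


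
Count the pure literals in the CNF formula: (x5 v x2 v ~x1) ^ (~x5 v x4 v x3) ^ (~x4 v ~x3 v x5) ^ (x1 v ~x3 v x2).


A pure literal appears in only one polarity across all clauses.
Pure literals: x2 (positive only).
Count = 1.

1


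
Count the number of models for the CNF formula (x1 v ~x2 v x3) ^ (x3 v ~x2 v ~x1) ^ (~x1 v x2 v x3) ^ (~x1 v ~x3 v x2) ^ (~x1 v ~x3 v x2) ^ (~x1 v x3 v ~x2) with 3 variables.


Enumerate all 8 truth assignments over 3 variables.
Test each against every clause.
Satisfying assignments found: 4.

4


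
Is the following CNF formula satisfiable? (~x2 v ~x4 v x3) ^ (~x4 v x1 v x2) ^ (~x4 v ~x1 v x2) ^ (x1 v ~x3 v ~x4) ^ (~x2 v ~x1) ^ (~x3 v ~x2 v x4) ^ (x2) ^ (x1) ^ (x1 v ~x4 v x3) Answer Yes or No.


Check all 16 possible truth assignments.
Number of satisfying assignments found: 0.
The formula is unsatisfiable.

No


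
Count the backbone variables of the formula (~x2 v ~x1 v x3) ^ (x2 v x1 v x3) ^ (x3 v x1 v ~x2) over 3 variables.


Find all satisfying assignments: 5 model(s).
Check which variables have the same value in every model.
No variable is fixed across all models.
Backbone size = 0.

0


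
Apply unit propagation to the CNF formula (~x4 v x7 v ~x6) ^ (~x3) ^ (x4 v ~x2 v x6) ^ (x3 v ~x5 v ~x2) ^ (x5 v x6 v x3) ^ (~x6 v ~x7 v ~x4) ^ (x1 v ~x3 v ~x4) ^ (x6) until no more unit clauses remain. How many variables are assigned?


Unit propagation repeatedly assigns the literal in any unit clause, then simplifies.
Assignments in order: x3 = F, x6 = T.
No further unit clauses remain.
Total variables assigned = 2.

2


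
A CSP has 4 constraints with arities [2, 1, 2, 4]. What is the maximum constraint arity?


The arities are: 2, 1, 2, 4.
Scan for the maximum value.
Maximum arity = 4.

4


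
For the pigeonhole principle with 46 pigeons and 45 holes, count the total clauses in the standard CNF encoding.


The PHP encoding has two parts:
1) At-least-one-hole clauses: 46 (one per pigeon, each with 45 literals).
2) At-most-one-pigeon-per-hole clauses: 45 holes * C(46,2) = 45 * 1035 = 46575.
Total clauses = 46 + 46575 = 46621.

46621


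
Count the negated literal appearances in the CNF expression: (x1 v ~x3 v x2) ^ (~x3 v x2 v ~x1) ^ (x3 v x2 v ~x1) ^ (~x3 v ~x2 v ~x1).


Scan each clause for negated literals.
Clause 1: 1 negative; Clause 2: 2 negative; Clause 3: 1 negative; Clause 4: 3 negative.
Total negative literal occurrences = 7.

7


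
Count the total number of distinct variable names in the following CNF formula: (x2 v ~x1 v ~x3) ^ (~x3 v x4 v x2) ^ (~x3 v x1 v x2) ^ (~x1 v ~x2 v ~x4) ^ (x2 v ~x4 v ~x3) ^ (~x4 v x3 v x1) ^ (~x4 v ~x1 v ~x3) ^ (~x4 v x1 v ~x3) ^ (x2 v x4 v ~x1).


Identify each distinct variable in the formula.
Variables found: x1, x2, x3, x4.
Total distinct variables = 4.

4


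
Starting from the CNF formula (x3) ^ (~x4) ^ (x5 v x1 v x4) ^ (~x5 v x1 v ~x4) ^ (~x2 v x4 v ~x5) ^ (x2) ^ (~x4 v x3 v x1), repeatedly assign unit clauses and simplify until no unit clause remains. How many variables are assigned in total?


Unit propagation repeatedly assigns the literal in any unit clause, then simplifies.
Assignments in order: x3 = T, x4 = F, x2 = T, x5 = F, x1 = T.
No further unit clauses remain.
Total variables assigned = 5.

5


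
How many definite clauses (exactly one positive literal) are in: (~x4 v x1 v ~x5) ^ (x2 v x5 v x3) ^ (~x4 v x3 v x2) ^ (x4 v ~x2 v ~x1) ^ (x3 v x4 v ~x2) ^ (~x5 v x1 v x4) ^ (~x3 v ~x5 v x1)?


A definite clause has exactly one positive literal.
Clause 1: 1 positive -> definite
Clause 2: 3 positive -> not definite
Clause 3: 2 positive -> not definite
Clause 4: 1 positive -> definite
Clause 5: 2 positive -> not definite
Clause 6: 2 positive -> not definite
Clause 7: 1 positive -> definite
Definite clause count = 3.

3


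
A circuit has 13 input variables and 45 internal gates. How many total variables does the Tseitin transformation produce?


The Tseitin transformation introduces one auxiliary variable per gate.
Total variables = inputs + gates = 13 + 45 = 58.

58


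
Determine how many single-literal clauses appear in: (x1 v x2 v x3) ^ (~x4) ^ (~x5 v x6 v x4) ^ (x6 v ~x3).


A unit clause contains exactly one literal.
Unit clauses found: (~x4).
Count = 1.

1


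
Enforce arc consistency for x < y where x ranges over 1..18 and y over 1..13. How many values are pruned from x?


For the constraint x < y, x needs a supporting value in y's domain.
x can be at most 12 (one less than y's maximum).
Valid x values from domain: 12 out of 18.
Pruned = 18 - 12 = 6.

6


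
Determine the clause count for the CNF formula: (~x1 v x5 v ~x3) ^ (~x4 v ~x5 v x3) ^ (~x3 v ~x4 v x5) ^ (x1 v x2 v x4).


Each group enclosed in parentheses joined by ^ is one clause.
Counting the conjuncts: 4 clauses.

4


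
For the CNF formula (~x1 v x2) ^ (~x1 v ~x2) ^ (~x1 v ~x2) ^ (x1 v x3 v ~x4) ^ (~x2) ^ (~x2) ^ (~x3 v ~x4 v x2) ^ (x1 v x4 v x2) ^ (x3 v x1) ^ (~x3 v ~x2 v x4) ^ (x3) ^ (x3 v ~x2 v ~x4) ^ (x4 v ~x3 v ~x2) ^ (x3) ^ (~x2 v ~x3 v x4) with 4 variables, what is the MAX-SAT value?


Enumerate all 16 truth assignments.
For each, count how many of the 15 clauses are satisfied.
The formula is not fully satisfiable, so the maximum is below 15.
Maximum simultaneously satisfiable clauses = 14.

14


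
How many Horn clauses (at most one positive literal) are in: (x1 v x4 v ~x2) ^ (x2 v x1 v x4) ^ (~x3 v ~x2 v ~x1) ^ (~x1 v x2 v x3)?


A Horn clause has at most one positive literal.
Clause 1: 2 positive lit(s) -> not Horn
Clause 2: 3 positive lit(s) -> not Horn
Clause 3: 0 positive lit(s) -> Horn
Clause 4: 2 positive lit(s) -> not Horn
Total Horn clauses = 1.

1


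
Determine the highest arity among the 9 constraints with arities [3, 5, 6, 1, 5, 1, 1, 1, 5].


The arities are: 3, 5, 6, 1, 5, 1, 1, 1, 5.
Scan for the maximum value.
Maximum arity = 6.

6


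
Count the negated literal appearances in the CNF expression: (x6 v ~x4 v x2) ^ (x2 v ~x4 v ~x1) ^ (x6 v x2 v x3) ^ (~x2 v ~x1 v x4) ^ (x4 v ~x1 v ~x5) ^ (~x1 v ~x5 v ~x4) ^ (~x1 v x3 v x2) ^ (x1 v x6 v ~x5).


Scan each clause for negated literals.
Clause 1: 1 negative; Clause 2: 2 negative; Clause 3: 0 negative; Clause 4: 2 negative; Clause 5: 2 negative; Clause 6: 3 negative; Clause 7: 1 negative; Clause 8: 1 negative.
Total negative literal occurrences = 12.

12


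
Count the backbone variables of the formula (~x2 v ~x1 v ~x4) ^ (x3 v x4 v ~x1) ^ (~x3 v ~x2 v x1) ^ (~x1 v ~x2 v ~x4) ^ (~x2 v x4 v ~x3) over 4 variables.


Find all satisfying assignments: 9 model(s).
Check which variables have the same value in every model.
No variable is fixed across all models.
Backbone size = 0.

0


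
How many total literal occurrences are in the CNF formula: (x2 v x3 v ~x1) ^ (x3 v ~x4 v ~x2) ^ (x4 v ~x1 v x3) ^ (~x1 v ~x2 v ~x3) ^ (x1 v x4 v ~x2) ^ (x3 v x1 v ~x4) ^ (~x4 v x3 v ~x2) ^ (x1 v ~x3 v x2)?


Clause lengths: 3, 3, 3, 3, 3, 3, 3, 3.
Sum = 3 + 3 + 3 + 3 + 3 + 3 + 3 + 3 = 24.

24


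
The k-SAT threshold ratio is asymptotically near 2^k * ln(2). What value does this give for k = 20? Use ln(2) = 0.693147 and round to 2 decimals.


Using the asymptotic formula: threshold ~ 2^k * ln(2).
2^20 = 1048576.
1048576 * 0.693147 = 726817.31.

726817.31


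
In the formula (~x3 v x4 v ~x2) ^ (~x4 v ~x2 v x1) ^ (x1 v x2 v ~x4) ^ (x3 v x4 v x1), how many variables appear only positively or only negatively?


A pure literal appears in only one polarity across all clauses.
Pure literals: x1 (positive only).
Count = 1.

1


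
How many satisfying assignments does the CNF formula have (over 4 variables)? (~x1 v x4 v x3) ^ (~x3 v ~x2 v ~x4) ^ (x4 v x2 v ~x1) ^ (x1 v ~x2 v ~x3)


Enumerate all 16 truth assignments over 4 variables.
Test each against every clause.
Satisfying assignments found: 10.

10


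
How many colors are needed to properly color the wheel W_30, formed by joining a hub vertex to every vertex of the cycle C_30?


W_30 consists of the cycle C_30 together with a hub vertex adjacent to every cycle vertex.
The cycle C_30 needs 2 colors (even cycle -> 2).
The hub is adjacent to every cycle vertex, so it must receive a new color distinct from all of them.
Chromatic number = 2 + 1 = 3.

3


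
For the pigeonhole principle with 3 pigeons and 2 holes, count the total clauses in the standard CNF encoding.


The PHP encoding has two parts:
1) At-least-one-hole clauses: 3 (one per pigeon, each with 2 literals).
2) At-most-one-pigeon-per-hole clauses: 2 holes * C(3,2) = 2 * 3 = 6.
Total clauses = 3 + 6 = 9.

9


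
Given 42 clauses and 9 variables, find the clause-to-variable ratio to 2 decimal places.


Clause-to-variable ratio = clauses / variables.
42 / 9 = 4.67.

4.67


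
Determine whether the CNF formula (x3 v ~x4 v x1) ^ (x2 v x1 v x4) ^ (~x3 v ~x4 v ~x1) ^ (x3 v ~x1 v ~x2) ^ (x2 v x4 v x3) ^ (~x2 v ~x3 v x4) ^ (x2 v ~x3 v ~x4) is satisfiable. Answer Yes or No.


Check all 16 possible truth assignments.
Number of satisfying assignments found: 4.
The formula is satisfiable.

Yes


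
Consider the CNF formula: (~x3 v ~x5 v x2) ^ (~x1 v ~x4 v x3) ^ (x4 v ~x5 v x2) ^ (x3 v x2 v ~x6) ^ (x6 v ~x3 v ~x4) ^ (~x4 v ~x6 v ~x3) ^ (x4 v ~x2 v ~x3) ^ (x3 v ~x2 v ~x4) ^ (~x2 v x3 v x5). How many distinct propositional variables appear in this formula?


Identify each distinct variable in the formula.
Variables found: x1, x2, x3, x4, x5, x6.
Total distinct variables = 6.

6


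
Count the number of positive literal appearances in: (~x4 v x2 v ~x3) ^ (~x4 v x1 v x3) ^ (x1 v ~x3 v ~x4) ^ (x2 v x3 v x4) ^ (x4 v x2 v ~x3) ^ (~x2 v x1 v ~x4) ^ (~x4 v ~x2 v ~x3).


Scan each clause for unnegated literals.
Clause 1: 1 positive; Clause 2: 2 positive; Clause 3: 1 positive; Clause 4: 3 positive; Clause 5: 2 positive; Clause 6: 1 positive; Clause 7: 0 positive.
Total positive literal occurrences = 10.

10


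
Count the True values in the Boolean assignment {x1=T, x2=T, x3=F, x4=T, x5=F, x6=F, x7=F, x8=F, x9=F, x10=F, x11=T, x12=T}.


The weight is the number of variables assigned True.
True variables: x1, x2, x4, x11, x12.
Weight = 5.

5


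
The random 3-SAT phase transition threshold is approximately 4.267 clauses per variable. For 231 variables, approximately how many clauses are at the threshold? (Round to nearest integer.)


The 3-SAT phase transition occurs at approximately 4.267 clauses per variable.
m = 4.267 * 231 = 985.677.
Rounded to nearest integer: 986.

986


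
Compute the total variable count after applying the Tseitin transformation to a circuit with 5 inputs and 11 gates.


The Tseitin transformation introduces one auxiliary variable per gate.
Total variables = inputs + gates = 5 + 11 = 16.

16


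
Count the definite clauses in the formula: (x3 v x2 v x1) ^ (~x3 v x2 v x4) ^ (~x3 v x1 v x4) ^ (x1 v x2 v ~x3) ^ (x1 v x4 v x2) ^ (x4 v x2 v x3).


A definite clause has exactly one positive literal.
Clause 1: 3 positive -> not definite
Clause 2: 2 positive -> not definite
Clause 3: 2 positive -> not definite
Clause 4: 2 positive -> not definite
Clause 5: 3 positive -> not definite
Clause 6: 3 positive -> not definite
Definite clause count = 0.

0


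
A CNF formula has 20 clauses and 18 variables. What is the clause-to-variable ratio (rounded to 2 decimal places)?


Clause-to-variable ratio = clauses / variables.
20 / 18 = 1.11.

1.11


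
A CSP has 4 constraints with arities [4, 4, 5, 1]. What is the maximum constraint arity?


The arities are: 4, 4, 5, 1.
Scan for the maximum value.
Maximum arity = 5.

5


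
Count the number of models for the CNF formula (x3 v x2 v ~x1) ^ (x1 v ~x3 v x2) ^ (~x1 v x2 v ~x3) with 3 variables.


Enumerate all 8 truth assignments over 3 variables.
Test each against every clause.
Satisfying assignments found: 5.

5


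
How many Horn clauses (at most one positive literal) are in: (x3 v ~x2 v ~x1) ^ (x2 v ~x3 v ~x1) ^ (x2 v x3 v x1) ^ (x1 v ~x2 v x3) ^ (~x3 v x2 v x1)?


A Horn clause has at most one positive literal.
Clause 1: 1 positive lit(s) -> Horn
Clause 2: 1 positive lit(s) -> Horn
Clause 3: 3 positive lit(s) -> not Horn
Clause 4: 2 positive lit(s) -> not Horn
Clause 5: 2 positive lit(s) -> not Horn
Total Horn clauses = 2.

2


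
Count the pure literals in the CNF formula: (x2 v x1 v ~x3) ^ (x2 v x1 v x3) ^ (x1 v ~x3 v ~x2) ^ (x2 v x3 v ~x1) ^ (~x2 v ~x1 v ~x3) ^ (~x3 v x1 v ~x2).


A pure literal appears in only one polarity across all clauses.
No pure literals found.
Count = 0.

0


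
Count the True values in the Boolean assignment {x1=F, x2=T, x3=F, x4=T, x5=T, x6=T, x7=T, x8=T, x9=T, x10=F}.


The weight is the number of variables assigned True.
True variables: x2, x4, x5, x6, x7, x8, x9.
Weight = 7.

7


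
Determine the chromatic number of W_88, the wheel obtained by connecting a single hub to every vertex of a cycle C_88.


W_88 consists of the cycle C_88 together with a hub vertex adjacent to every cycle vertex.
The cycle C_88 needs 2 colors (even cycle -> 2).
The hub is adjacent to every cycle vertex, so it must receive a new color distinct from all of them.
Chromatic number = 2 + 1 = 3.

3


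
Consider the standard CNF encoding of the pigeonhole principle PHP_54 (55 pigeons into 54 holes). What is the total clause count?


The PHP encoding has two parts:
1) At-least-one-hole clauses: 55 (one per pigeon, each with 54 literals).
2) At-most-one-pigeon-per-hole clauses: 54 holes * C(55,2) = 54 * 1485 = 80190.
Total clauses = 55 + 80190 = 80245.

80245


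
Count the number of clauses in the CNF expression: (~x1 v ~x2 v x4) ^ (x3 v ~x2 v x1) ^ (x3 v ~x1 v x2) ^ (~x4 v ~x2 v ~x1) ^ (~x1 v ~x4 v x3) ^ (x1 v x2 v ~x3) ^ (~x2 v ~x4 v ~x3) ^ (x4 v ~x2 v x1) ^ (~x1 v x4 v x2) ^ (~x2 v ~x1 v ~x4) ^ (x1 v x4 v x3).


Each group enclosed in parentheses joined by ^ is one clause.
Counting the conjuncts: 11 clauses.

11


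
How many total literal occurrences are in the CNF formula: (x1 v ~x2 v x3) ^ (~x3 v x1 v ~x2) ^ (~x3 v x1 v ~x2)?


Clause lengths: 3, 3, 3.
Sum = 3 + 3 + 3 = 9.

9


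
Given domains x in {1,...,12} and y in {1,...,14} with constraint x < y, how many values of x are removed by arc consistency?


For the constraint x < y, x needs a supporting value in y's domain.
x can be at most 13 (one less than y's maximum).
Valid x values from domain: 12 out of 12.
Pruned = 12 - 12 = 0.

0


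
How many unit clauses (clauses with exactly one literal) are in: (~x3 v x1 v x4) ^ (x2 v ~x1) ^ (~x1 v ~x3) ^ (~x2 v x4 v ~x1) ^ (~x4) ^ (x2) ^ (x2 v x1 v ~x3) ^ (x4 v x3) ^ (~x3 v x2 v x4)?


A unit clause contains exactly one literal.
Unit clauses found: (~x4), (x2).
Count = 2.

2


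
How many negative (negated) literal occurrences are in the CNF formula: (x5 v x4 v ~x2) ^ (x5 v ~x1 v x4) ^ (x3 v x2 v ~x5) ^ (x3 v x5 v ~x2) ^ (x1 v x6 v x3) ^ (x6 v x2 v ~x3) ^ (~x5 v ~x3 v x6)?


Scan each clause for negated literals.
Clause 1: 1 negative; Clause 2: 1 negative; Clause 3: 1 negative; Clause 4: 1 negative; Clause 5: 0 negative; Clause 6: 1 negative; Clause 7: 2 negative.
Total negative literal occurrences = 7.

7


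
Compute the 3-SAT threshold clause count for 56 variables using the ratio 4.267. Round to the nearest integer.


The 3-SAT phase transition occurs at approximately 4.267 clauses per variable.
m = 4.267 * 56 = 238.952.
Rounded to nearest integer: 239.

239


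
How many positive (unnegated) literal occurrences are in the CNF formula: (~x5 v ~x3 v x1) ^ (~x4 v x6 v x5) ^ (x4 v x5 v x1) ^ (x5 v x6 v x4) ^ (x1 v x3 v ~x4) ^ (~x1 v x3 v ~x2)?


Scan each clause for unnegated literals.
Clause 1: 1 positive; Clause 2: 2 positive; Clause 3: 3 positive; Clause 4: 3 positive; Clause 5: 2 positive; Clause 6: 1 positive.
Total positive literal occurrences = 12.

12


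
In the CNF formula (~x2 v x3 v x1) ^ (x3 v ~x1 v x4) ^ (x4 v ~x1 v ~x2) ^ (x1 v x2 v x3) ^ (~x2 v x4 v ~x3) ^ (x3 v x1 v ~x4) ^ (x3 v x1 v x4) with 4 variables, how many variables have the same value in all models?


Find all satisfying assignments: 8 model(s).
Check which variables have the same value in every model.
No variable is fixed across all models.
Backbone size = 0.

0


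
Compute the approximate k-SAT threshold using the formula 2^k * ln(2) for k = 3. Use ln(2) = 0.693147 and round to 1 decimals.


Using the asymptotic formula: threshold ~ 2^k * ln(2).
2^3 = 8.
8 * 0.693147 = 5.5.

5.5


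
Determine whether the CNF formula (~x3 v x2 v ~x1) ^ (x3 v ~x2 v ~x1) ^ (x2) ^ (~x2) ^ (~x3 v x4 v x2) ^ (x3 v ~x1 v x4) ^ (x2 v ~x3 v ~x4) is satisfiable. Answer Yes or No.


Check all 16 possible truth assignments.
Number of satisfying assignments found: 0.
The formula is unsatisfiable.

No


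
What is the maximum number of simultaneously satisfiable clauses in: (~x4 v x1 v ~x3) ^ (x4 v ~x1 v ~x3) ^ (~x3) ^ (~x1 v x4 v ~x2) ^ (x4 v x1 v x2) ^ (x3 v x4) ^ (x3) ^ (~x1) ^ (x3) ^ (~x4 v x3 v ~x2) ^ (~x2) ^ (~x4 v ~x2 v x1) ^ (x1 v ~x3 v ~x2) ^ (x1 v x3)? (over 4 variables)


Enumerate all 16 truth assignments.
For each, count how many of the 14 clauses are satisfied.
The formula is not fully satisfiable, so the maximum is below 14.
Maximum simultaneously satisfiable clauses = 12.

12


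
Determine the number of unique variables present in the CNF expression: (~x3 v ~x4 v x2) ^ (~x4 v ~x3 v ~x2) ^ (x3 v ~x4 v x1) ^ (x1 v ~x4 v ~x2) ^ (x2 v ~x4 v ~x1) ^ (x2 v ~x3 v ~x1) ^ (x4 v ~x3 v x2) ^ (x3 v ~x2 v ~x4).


Identify each distinct variable in the formula.
Variables found: x1, x2, x3, x4.
Total distinct variables = 4.

4


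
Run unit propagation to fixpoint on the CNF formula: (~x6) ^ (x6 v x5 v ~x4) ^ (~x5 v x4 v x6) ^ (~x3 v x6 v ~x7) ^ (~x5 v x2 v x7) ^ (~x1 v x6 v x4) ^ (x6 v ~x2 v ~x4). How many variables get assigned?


Unit propagation repeatedly assigns the literal in any unit clause, then simplifies.
Assignments in order: x6 = F.
No further unit clauses remain.
Total variables assigned = 1.

1


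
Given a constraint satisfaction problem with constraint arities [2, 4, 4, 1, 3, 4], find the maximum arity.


The arities are: 2, 4, 4, 1, 3, 4.
Scan for the maximum value.
Maximum arity = 4.

4


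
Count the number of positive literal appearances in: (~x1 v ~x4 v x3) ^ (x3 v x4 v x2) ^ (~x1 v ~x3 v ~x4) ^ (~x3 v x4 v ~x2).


Scan each clause for unnegated literals.
Clause 1: 1 positive; Clause 2: 3 positive; Clause 3: 0 positive; Clause 4: 1 positive.
Total positive literal occurrences = 5.

5


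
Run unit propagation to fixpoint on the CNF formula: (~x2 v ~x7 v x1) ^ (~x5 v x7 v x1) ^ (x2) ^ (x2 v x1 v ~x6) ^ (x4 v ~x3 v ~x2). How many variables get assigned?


Unit propagation repeatedly assigns the literal in any unit clause, then simplifies.
Assignments in order: x2 = T.
No further unit clauses remain.
Total variables assigned = 1.

1


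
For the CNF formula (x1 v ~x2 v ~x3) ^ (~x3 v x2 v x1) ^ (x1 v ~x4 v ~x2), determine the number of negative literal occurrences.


Scan each clause for negated literals.
Clause 1: 2 negative; Clause 2: 1 negative; Clause 3: 2 negative.
Total negative literal occurrences = 5.

5


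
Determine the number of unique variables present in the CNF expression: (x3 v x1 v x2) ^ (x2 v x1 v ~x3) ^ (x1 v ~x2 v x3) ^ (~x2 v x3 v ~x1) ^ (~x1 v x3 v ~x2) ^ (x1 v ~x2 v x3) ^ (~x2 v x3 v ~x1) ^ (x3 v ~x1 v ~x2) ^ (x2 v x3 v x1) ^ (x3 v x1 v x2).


Identify each distinct variable in the formula.
Variables found: x1, x2, x3.
Total distinct variables = 3.

3


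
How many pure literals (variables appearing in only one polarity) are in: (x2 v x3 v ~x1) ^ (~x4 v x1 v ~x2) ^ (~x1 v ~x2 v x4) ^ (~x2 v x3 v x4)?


A pure literal appears in only one polarity across all clauses.
Pure literals: x3 (positive only).
Count = 1.

1


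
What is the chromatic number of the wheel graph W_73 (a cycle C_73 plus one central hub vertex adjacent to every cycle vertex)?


W_73 consists of the cycle C_73 together with a hub vertex adjacent to every cycle vertex.
The cycle C_73 needs 3 colors (odd cycle -> 3).
The hub is adjacent to every cycle vertex, so it must receive a new color distinct from all of them.
Chromatic number = 3 + 1 = 4.

4


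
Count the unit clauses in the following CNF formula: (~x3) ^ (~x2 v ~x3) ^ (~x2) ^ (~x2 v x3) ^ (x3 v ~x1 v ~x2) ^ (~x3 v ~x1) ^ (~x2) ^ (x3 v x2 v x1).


A unit clause contains exactly one literal.
Unit clauses found: (~x3), (~x2), (~x2).
Count = 3.

3


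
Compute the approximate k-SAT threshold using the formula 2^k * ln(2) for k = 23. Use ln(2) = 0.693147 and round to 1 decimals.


Using the asymptotic formula: threshold ~ 2^k * ln(2).
2^23 = 8388608.
8388608 * 0.693147 = 5814538.5.

5814538.5


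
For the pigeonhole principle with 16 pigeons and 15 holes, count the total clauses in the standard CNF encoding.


The PHP encoding has two parts:
1) At-least-one-hole clauses: 16 (one per pigeon, each with 15 literals).
2) At-most-one-pigeon-per-hole clauses: 15 holes * C(16,2) = 15 * 120 = 1800.
Total clauses = 16 + 1800 = 1816.

1816


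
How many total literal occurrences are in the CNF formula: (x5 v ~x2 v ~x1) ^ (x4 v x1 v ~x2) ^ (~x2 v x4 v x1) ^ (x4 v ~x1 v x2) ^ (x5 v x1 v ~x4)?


Clause lengths: 3, 3, 3, 3, 3.
Sum = 3 + 3 + 3 + 3 + 3 = 15.

15


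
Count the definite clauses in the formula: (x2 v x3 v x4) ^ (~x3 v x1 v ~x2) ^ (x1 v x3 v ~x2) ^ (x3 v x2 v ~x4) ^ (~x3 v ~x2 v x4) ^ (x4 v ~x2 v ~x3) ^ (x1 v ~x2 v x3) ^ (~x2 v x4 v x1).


A definite clause has exactly one positive literal.
Clause 1: 3 positive -> not definite
Clause 2: 1 positive -> definite
Clause 3: 2 positive -> not definite
Clause 4: 2 positive -> not definite
Clause 5: 1 positive -> definite
Clause 6: 1 positive -> definite
Clause 7: 2 positive -> not definite
Clause 8: 2 positive -> not definite
Definite clause count = 3.

3


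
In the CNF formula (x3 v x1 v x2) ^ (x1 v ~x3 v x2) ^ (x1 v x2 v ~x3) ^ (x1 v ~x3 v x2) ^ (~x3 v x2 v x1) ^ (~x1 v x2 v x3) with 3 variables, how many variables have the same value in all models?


Find all satisfying assignments: 5 model(s).
Check which variables have the same value in every model.
No variable is fixed across all models.
Backbone size = 0.

0


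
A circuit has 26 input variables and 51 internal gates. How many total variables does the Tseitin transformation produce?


The Tseitin transformation introduces one auxiliary variable per gate.
Total variables = inputs + gates = 26 + 51 = 77.

77


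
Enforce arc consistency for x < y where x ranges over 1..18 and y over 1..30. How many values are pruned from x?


For the constraint x < y, x needs a supporting value in y's domain.
x can be at most 29 (one less than y's maximum).
Valid x values from domain: 18 out of 18.
Pruned = 18 - 18 = 0.

0


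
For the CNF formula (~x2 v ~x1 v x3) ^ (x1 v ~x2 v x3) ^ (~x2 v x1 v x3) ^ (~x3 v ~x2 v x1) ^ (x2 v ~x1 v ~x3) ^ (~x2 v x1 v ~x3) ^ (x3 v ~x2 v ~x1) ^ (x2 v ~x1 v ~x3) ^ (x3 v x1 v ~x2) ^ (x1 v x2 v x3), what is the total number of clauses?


Each group enclosed in parentheses joined by ^ is one clause.
Counting the conjuncts: 10 clauses.

10


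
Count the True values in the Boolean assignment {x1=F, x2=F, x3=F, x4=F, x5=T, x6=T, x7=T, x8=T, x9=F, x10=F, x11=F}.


The weight is the number of variables assigned True.
True variables: x5, x6, x7, x8.
Weight = 4.

4


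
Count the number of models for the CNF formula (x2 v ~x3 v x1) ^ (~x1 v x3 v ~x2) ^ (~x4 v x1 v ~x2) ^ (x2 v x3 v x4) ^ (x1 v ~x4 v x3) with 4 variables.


Enumerate all 16 truth assignments over 4 variables.
Test each against every clause.
Satisfying assignments found: 7.

7


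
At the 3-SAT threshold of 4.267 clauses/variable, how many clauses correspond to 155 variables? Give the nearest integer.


The 3-SAT phase transition occurs at approximately 4.267 clauses per variable.
m = 4.267 * 155 = 661.385.
Rounded to nearest integer: 661.

661


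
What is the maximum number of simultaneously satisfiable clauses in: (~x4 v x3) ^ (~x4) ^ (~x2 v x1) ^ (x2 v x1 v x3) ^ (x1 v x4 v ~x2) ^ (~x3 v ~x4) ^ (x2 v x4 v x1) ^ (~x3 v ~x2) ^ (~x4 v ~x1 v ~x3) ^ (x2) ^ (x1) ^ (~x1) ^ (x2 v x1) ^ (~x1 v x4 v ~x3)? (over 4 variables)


Enumerate all 16 truth assignments.
For each, count how many of the 14 clauses are satisfied.
The formula is not fully satisfiable, so the maximum is below 14.
Maximum simultaneously satisfiable clauses = 13.

13


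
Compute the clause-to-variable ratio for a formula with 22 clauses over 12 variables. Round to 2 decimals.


Clause-to-variable ratio = clauses / variables.
22 / 12 = 1.83.

1.83


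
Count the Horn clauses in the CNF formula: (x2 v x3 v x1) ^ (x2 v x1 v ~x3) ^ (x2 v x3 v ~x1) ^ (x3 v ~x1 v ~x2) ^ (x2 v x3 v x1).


A Horn clause has at most one positive literal.
Clause 1: 3 positive lit(s) -> not Horn
Clause 2: 2 positive lit(s) -> not Horn
Clause 3: 2 positive lit(s) -> not Horn
Clause 4: 1 positive lit(s) -> Horn
Clause 5: 3 positive lit(s) -> not Horn
Total Horn clauses = 1.

1


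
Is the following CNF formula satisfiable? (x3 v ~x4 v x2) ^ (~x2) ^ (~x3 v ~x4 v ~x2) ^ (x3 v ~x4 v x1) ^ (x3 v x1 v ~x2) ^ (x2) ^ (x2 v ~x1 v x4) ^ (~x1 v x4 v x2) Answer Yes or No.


Check all 16 possible truth assignments.
Number of satisfying assignments found: 0.
The formula is unsatisfiable.

No


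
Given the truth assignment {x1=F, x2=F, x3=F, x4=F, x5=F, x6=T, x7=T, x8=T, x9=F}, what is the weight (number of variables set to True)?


The weight is the number of variables assigned True.
True variables: x6, x7, x8.
Weight = 3.

3


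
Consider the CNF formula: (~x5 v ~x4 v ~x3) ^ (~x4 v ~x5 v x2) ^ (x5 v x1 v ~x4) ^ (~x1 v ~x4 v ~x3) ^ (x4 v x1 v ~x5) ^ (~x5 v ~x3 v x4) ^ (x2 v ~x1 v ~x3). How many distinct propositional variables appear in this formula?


Identify each distinct variable in the formula.
Variables found: x1, x2, x3, x4, x5.
Total distinct variables = 5.

5


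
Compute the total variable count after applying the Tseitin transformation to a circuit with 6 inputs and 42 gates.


The Tseitin transformation introduces one auxiliary variable per gate.
Total variables = inputs + gates = 6 + 42 = 48.

48


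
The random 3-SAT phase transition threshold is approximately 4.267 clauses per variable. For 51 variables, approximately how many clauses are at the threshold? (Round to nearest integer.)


The 3-SAT phase transition occurs at approximately 4.267 clauses per variable.
m = 4.267 * 51 = 217.617.
Rounded to nearest integer: 218.

218


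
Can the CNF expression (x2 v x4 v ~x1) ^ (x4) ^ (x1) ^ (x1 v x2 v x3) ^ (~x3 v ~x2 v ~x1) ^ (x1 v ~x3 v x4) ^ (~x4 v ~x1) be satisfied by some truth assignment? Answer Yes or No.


Check all 16 possible truth assignments.
Number of satisfying assignments found: 0.
The formula is unsatisfiable.

No


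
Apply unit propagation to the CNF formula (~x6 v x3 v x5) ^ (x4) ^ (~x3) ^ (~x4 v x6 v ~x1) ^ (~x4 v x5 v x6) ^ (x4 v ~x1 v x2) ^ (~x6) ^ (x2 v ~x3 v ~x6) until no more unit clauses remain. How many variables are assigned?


Unit propagation repeatedly assigns the literal in any unit clause, then simplifies.
Assignments in order: x4 = T, x3 = F, x6 = F, x1 = F, x5 = T.
No further unit clauses remain.
Total variables assigned = 5.

5


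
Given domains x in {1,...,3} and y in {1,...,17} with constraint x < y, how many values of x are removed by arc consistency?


For the constraint x < y, x needs a supporting value in y's domain.
x can be at most 16 (one less than y's maximum).
Valid x values from domain: 3 out of 3.
Pruned = 3 - 3 = 0.

0


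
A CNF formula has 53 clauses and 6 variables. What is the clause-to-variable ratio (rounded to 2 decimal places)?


Clause-to-variable ratio = clauses / variables.
53 / 6 = 8.83.

8.83


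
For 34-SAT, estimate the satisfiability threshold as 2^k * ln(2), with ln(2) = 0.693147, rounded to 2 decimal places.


Using the asymptotic formula: threshold ~ 2^k * ln(2).
2^34 = 17179869184.
17179869184 * 0.693147 = 11908174785.28.

11908174785.28


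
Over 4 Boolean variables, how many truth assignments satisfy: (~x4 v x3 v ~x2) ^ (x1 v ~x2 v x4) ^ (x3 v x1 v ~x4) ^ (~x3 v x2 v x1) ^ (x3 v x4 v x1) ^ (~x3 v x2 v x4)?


Enumerate all 16 truth assignments over 4 variables.
Test each against every clause.
Satisfying assignments found: 7.

7


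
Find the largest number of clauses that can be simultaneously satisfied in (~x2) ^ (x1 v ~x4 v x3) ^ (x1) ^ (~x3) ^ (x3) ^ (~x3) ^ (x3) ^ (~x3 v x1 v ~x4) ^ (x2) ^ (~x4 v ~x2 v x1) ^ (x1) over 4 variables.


Enumerate all 16 truth assignments.
For each, count how many of the 11 clauses are satisfied.
The formula is not fully satisfiable, so the maximum is below 11.
Maximum simultaneously satisfiable clauses = 8.

8


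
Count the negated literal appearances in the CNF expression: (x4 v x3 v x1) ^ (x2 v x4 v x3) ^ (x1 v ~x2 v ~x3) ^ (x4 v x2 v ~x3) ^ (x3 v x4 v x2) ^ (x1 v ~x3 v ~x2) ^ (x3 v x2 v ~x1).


Scan each clause for negated literals.
Clause 1: 0 negative; Clause 2: 0 negative; Clause 3: 2 negative; Clause 4: 1 negative; Clause 5: 0 negative; Clause 6: 2 negative; Clause 7: 1 negative.
Total negative literal occurrences = 6.

6


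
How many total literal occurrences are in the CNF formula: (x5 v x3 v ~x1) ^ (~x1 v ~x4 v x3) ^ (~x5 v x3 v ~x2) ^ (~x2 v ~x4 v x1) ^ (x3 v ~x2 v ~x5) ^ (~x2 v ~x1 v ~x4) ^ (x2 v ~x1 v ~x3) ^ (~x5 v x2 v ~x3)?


Clause lengths: 3, 3, 3, 3, 3, 3, 3, 3.
Sum = 3 + 3 + 3 + 3 + 3 + 3 + 3 + 3 = 24.

24


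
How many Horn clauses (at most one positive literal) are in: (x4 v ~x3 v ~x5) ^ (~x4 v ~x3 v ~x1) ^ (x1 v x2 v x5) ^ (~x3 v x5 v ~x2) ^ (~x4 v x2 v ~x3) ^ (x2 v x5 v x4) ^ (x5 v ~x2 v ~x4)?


A Horn clause has at most one positive literal.
Clause 1: 1 positive lit(s) -> Horn
Clause 2: 0 positive lit(s) -> Horn
Clause 3: 3 positive lit(s) -> not Horn
Clause 4: 1 positive lit(s) -> Horn
Clause 5: 1 positive lit(s) -> Horn
Clause 6: 3 positive lit(s) -> not Horn
Clause 7: 1 positive lit(s) -> Horn
Total Horn clauses = 5.

5


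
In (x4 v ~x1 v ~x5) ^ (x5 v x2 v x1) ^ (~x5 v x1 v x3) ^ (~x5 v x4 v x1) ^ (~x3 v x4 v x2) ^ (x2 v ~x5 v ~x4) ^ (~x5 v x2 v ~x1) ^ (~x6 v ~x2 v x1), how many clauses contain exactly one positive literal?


A definite clause has exactly one positive literal.
Clause 1: 1 positive -> definite
Clause 2: 3 positive -> not definite
Clause 3: 2 positive -> not definite
Clause 4: 2 positive -> not definite
Clause 5: 2 positive -> not definite
Clause 6: 1 positive -> definite
Clause 7: 1 positive -> definite
Clause 8: 1 positive -> definite
Definite clause count = 4.

4


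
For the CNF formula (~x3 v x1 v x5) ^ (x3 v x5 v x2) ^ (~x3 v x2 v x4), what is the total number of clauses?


Each group enclosed in parentheses joined by ^ is one clause.
Counting the conjuncts: 3 clauses.

3


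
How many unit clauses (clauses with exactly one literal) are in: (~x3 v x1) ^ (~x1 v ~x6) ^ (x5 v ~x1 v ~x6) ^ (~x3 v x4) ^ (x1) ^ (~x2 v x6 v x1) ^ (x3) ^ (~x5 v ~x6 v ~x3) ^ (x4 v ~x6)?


A unit clause contains exactly one literal.
Unit clauses found: (x1), (x3).
Count = 2.

2


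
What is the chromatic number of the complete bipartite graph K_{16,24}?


K_{16,24} is bipartite by definition: the two parts are independent sets, with every edge crossing between them.
Color all vertices in one part with color 1 and all vertices in the other part with color 2.
Since the graph has at least one edge, one color does not suffice.
Chromatic number = 2.

2


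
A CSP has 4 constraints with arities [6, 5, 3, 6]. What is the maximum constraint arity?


The arities are: 6, 5, 3, 6.
Scan for the maximum value.
Maximum arity = 6.

6


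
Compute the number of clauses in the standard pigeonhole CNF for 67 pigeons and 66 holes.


The PHP encoding has two parts:
1) At-least-one-hole clauses: 67 (one per pigeon, each with 66 literals).
2) At-most-one-pigeon-per-hole clauses: 66 holes * C(67,2) = 66 * 2211 = 145926.
Total clauses = 67 + 145926 = 145993.

145993


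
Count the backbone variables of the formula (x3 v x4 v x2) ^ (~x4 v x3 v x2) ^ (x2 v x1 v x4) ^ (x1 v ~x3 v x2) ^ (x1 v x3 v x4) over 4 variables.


Find all satisfying assignments: 9 model(s).
Check which variables have the same value in every model.
No variable is fixed across all models.
Backbone size = 0.

0


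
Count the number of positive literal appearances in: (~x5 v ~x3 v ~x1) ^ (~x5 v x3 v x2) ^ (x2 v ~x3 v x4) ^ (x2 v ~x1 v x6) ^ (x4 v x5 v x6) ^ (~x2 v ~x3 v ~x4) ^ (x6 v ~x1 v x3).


Scan each clause for unnegated literals.
Clause 1: 0 positive; Clause 2: 2 positive; Clause 3: 2 positive; Clause 4: 2 positive; Clause 5: 3 positive; Clause 6: 0 positive; Clause 7: 2 positive.
Total positive literal occurrences = 11.

11


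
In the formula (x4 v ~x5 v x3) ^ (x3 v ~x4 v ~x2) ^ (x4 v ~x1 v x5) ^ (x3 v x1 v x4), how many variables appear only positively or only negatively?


A pure literal appears in only one polarity across all clauses.
Pure literals: x2 (negative only), x3 (positive only).
Count = 2.

2
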